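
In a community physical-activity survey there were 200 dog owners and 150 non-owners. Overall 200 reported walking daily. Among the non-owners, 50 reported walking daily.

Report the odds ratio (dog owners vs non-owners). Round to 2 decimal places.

dog owners with the outcome: 200 − 50 = 150
dog owners without the outcome: 200 − 150 = 50
non-owners without the outcome: 150 − 50 = 100
odds, dog owners = 150/50 = 3.0000
odds, non-owners = 50/100 = 0.5000
OR = 3.0000 / 0.5000 = 6.00

6.00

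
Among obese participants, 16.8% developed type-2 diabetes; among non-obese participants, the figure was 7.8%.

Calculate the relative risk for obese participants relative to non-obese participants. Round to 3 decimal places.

RR = 0.1680 / 0.0780 = 2.154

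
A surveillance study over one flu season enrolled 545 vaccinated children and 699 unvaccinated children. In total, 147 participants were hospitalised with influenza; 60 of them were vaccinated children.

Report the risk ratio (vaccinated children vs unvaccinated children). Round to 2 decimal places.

RR = 0.88

vaccinated children without the outcome: 545 − 60 = 485
unvaccinated children with the outcome: 147 − 60 = 87
unvaccinated children without the outcome: 699 − 87 = 612
risk, vaccinated children = 60/545 = 0.1101
risk, unvaccinated children = 87/699 = 0.1245
RR = 0.1101 / 0.1245 = 0.88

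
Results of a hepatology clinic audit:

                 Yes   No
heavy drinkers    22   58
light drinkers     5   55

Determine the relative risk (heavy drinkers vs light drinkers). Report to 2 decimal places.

RR = 3.30

risk, heavy drinkers = 22/80 = 0.2750
risk, light drinkers = 5/60 = 0.0833
RR = 0.2750 / 0.0833 = 3.30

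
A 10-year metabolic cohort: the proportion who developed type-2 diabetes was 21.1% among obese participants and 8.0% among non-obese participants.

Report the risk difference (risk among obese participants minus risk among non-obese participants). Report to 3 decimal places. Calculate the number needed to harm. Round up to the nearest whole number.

RD = 0.131; NNH = 8

risk difference = 0.2110 − 0.0800 = 0.131
absolute risk difference = 0.131000
1 / 0.131000 = 7.634 → round up → 8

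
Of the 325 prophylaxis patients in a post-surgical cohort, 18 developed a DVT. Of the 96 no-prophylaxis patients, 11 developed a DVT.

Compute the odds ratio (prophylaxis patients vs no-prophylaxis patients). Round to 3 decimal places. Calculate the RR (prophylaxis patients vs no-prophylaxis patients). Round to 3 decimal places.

OR = (18 × 85) / (307 × 11) = 1530/3377 ≈ 0.453
risk, prophylaxis patients = 18/325 = 0.0554
risk, no-prophylaxis patients = 11/96 = 0.1146
RR = 0.0554 / 0.1146 = 0.483

OR = 0.453; RR = 0.483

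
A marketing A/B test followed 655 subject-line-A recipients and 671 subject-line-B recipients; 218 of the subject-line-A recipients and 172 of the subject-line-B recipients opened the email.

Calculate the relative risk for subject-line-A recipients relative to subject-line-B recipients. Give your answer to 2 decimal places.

risk, subject-line-A recipients = 218/655 = 0.3328
risk, subject-line-B recipients = 172/671 = 0.2563
RR = 0.3328 / 0.2563 = 1.30

1.30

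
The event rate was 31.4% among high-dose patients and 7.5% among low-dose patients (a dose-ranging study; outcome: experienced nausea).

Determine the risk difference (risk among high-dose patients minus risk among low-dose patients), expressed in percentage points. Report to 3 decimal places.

risk difference = 0.3140 − 0.0750 = 0.2390 → 23.900 percentage points

23.900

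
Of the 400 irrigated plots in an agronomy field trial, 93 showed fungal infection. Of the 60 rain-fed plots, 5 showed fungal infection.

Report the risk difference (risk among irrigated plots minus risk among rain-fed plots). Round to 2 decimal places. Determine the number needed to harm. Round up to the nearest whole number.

RD = 0.15; NNH = 7

risk, irrigated plots = 93/400 = 0.2325
risk, rain-fed plots = 5/60 = 0.0833
risk difference = 0.2325 − 0.0833 = 0.15
absolute risk difference = 0.149167
1 / 0.149167 = 6.704 → round up → 7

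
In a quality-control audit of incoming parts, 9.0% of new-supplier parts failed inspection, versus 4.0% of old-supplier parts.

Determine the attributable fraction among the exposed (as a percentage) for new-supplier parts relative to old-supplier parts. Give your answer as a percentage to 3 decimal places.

AR% = (0.09000 − 0.04000) / 0.09000 = 0.5556 → 55.556%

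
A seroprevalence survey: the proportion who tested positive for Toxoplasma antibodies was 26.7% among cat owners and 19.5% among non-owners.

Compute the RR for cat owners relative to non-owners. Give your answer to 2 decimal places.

RR = 0.2670 / 0.1950 = 1.37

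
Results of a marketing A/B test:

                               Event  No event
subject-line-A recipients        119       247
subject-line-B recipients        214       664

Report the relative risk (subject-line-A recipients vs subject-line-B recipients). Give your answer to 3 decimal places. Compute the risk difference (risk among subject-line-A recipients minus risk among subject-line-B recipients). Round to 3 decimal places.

risk, subject-line-A recipients = 119/366 = 0.3251
risk, subject-line-B recipients = 214/878 = 0.2437
RR = 0.3251 / 0.2437 = 1.334
risk difference = 0.3251 − 0.2437 = 0.081

RR = 1.334; RD = 0.081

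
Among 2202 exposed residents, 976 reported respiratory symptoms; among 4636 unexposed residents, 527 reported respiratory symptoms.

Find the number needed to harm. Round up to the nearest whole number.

risk, exposed residents = 976/2202 = 0.443233
risk, unexposed residents = 527/4636 = 0.113676
absolute risk difference = 0.329558
1 / 0.329558 = 3.034 → round up → 4

NNH = 4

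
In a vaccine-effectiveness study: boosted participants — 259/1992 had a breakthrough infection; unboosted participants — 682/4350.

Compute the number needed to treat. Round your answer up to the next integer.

risk, boosted participants = 259/1992 = 0.130020
risk, unboosted participants = 682/4350 = 0.156782
absolute risk difference = 0.026762
1 / 0.026762 = 37.366 → round up → 38

38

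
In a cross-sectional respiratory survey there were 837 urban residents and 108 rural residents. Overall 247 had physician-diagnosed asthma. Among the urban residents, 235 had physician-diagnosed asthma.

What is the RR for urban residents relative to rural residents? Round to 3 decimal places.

RR: 2.527

urban residents without the outcome: 837 − 235 = 602
rural residents with the outcome: 247 − 235 = 12
rural residents without the outcome: 108 − 12 = 96
risk, urban residents = 235/837 = 0.2808
risk, rural residents = 12/108 = 0.1111
RR = 0.2808 / 0.1111 = 2.527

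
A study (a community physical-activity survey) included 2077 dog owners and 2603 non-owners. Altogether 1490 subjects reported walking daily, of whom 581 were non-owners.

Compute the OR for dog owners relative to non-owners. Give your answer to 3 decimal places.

OR: 2.708

dog owners with the outcome: 1490 − 581 = 909
dog owners without the outcome: 2077 − 909 = 1168
non-owners without the outcome: 2603 − 581 = 2022
OR = (909 × 2022) / (1168 × 581) = 1837998/678608 ≈ 2.708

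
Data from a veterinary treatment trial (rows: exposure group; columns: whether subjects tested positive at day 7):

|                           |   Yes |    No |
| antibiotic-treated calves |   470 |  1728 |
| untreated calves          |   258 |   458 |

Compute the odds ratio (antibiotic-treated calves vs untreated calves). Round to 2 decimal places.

0.48

odds, antibiotic-treated calves = 470/1728 = 0.2720
odds, untreated calves = 258/458 = 0.5633
OR = 0.2720 / 0.5633 = 0.48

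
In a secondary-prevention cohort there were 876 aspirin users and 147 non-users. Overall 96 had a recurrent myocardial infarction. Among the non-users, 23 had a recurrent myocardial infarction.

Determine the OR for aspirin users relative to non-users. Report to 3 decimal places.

aspirin users with the outcome: 96 − 23 = 73
aspirin users without the outcome: 876 − 73 = 803
non-users without the outcome: 147 − 23 = 124
odds, aspirin users = 73/803 = 0.0909
odds, non-users = 23/124 = 0.1855
OR = 0.0909 / 0.1855 = 0.490

OR: 0.490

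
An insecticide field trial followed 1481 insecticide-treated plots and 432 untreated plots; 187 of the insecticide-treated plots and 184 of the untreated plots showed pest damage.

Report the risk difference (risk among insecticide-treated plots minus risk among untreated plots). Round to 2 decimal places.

-0.30

risk, insecticide-treated plots = 187/1481 = 0.1263
risk, untreated plots = 184/432 = 0.4259
risk difference = 0.1263 − 0.4259 = -0.30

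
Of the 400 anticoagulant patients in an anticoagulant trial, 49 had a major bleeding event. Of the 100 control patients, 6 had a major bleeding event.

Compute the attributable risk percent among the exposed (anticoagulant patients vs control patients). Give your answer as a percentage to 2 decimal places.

risk, anticoagulant patients = 49/400 = 0.1225
risk, control patients = 6/100 = 0.0600
AR% = (0.1225 − 0.0600) / 0.1225 = 0.5102 → 51.02%

51.02%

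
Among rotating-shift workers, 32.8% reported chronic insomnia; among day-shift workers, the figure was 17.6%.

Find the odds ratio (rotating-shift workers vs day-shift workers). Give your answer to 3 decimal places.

2.285

odds, rotating-shift workers = 0.3280/0.6720 = 0.4881
odds, day-shift workers = 0.1760/0.8240 = 0.2136
OR = 0.4881 / 0.2136 = 2.285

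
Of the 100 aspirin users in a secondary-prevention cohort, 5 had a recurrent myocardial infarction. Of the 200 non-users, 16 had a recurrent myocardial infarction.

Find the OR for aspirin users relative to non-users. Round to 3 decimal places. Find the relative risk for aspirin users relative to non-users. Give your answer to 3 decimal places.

OR = (5 × 184) / (95 × 16) = 920/1520 ≈ 0.605
risk, aspirin users = 5/100 = 0.0500
risk, non-users = 16/200 = 0.0800
RR = 0.0500 / 0.0800 = 0.625

OR = 0.605; RR = 0.625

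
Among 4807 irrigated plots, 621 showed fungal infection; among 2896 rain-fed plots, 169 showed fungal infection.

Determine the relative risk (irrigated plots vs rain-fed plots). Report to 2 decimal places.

RR ≈ 2.21

risk, irrigated plots = 621/4807 = 0.1292
risk, rain-fed plots = 169/2896 = 0.0584
RR = 0.1292 / 0.0584 = 2.21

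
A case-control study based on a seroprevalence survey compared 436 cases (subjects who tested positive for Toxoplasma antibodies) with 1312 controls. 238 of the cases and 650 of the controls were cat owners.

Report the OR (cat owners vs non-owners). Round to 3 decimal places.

OR = (238 × 662) / (650 × 198) = 157556/128700 ≈ 1.224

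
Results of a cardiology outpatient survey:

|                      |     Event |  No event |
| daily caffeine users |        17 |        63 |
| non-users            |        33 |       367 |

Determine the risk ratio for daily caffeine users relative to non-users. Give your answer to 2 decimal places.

risk, daily caffeine users = 17/80 = 0.2125
risk, non-users = 33/400 = 0.0825
RR = 0.2125 / 0.0825 = 2.58

2.58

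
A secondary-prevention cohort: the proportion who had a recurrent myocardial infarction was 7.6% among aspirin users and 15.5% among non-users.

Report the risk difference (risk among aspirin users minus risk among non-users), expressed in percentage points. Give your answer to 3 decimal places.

-7.900

risk difference = 0.0760 − 0.1550 = -0.0790 → -7.900 percentage points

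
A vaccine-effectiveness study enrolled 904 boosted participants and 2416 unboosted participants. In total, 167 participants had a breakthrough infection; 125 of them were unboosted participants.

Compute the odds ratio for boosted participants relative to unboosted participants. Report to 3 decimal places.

boosted participants with the outcome: 167 − 125 = 42
boosted participants without the outcome: 904 − 42 = 862
unboosted participants without the outcome: 2416 − 125 = 2291
OR = (42 × 2291) / (862 × 125) = 96222/107750 ≈ 0.893

OR = 0.893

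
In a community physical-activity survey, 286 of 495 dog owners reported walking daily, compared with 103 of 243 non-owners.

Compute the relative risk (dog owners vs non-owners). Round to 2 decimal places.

RR ≈ 1.36

risk, dog owners = 286/495 = 0.5778
risk, non-owners = 103/243 = 0.4239
RR = 0.5778 / 0.4239 = 1.36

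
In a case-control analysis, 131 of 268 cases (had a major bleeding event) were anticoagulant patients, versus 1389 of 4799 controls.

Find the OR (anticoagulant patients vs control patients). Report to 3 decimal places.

odds, anticoagulant patients = 131/1389 = 0.09431
odds, control patients = 137/3410 = 0.04018
OR = 0.09431 / 0.04018 = 2.347

2.347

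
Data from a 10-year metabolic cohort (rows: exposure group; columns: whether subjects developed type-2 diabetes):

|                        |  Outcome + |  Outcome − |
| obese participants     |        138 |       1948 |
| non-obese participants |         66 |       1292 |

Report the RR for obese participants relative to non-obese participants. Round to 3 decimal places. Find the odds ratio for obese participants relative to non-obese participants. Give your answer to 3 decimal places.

risk, obese participants = 138/2086 = 0.06616
risk, non-obese participants = 66/1358 = 0.04860
RR = 0.06616 / 0.04860 = 1.361
OR = (138 × 1292) / (1948 × 66) = 178296/128568 ≈ 1.387

RR = 1.361; OR = 1.387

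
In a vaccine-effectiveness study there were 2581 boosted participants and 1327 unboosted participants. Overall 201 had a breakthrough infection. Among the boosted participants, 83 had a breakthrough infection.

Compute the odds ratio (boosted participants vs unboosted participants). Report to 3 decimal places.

boosted participants without the outcome: 2581 − 83 = 2498
unboosted participants with the outcome: 201 − 83 = 118
unboosted participants without the outcome: 1327 − 118 = 1209
odds, boosted participants = 83/2498 = 0.03323
odds, unboosted participants = 118/1209 = 0.09760
OR = 0.03323 / 0.09760 = 0.340

OR = 0.340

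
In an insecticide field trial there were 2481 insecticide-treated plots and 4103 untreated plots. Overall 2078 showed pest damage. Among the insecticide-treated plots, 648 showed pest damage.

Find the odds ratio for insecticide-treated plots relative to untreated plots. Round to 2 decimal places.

OR: 0.66

insecticide-treated plots without the outcome: 2481 − 648 = 1833
untreated plots with the outcome: 2078 − 648 = 1430
untreated plots without the outcome: 4103 − 1430 = 2673
odds, insecticide-treated plots = 648/1833 = 0.3535
odds, untreated plots = 1430/2673 = 0.5350
OR = 0.3535 / 0.5350 = 0.66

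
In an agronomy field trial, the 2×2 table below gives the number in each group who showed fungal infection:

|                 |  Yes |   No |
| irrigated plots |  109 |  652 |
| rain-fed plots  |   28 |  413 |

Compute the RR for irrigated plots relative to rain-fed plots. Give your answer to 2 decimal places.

risk, irrigated plots = 109/761 = 0.1432
risk, rain-fed plots = 28/441 = 0.0635
RR = 0.1432 / 0.0635 = 2.26

RR = 2.26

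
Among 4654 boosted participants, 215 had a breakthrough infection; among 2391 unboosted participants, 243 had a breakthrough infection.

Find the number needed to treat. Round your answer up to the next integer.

NNT = 19

risk, boosted participants = 215/4654 = 0.046197
risk, unboosted participants = 243/2391 = 0.101631
absolute risk difference = 0.055434
1 / 0.055434 = 18.039 → round up → 19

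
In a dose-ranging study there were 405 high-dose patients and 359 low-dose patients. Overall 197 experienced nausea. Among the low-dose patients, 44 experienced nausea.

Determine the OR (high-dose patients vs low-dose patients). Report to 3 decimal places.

OR = 4.347

high-dose patients with the outcome: 197 − 44 = 153
high-dose patients without the outcome: 405 − 153 = 252
low-dose patients without the outcome: 359 − 44 = 315
OR = (153 × 315) / (252 × 44) = 48195/11088 ≈ 4.347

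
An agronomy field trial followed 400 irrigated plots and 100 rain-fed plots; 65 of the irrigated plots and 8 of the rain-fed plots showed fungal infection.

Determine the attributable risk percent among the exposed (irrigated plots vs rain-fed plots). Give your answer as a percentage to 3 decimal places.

AR% ≈ 50.769%

risk, irrigated plots = 65/400 = 0.1625
risk, rain-fed plots = 8/100 = 0.0800
AR% = (0.1625 − 0.0800) / 0.1625 = 0.5077 → 50.769%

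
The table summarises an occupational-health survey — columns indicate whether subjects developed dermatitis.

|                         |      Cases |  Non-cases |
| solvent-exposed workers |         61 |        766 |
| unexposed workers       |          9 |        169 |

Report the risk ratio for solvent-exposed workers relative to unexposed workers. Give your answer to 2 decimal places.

RR: 1.46

risk, solvent-exposed workers = 61/827 = 0.0738
risk, unexposed workers = 9/178 = 0.0506
RR = 0.0738 / 0.0506 = 1.46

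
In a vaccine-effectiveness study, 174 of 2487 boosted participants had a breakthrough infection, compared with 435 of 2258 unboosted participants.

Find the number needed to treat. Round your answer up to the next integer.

9

risk, boosted participants = 174/2487 = 0.069964
risk, unboosted participants = 435/2258 = 0.192648
absolute risk difference = 0.122685
1 / 0.122685 = 8.151 → round up → 9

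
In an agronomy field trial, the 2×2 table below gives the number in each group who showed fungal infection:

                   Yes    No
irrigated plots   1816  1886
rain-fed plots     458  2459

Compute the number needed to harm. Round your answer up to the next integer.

3

risk, irrigated plots = 1816/3702 = 0.490546
risk, rain-fed plots = 458/2917 = 0.157011
absolute risk difference = 0.333535
1 / 0.333535 = 2.998 → round up → 3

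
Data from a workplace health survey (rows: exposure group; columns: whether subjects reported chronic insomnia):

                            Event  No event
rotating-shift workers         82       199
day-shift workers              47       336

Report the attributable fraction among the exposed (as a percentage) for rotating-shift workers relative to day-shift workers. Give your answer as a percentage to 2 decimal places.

AR% ≈ 57.95%

risk, rotating-shift workers = 82/281 = 0.2918
risk, day-shift workers = 47/383 = 0.1227
AR% = (0.2918 − 0.1227) / 0.2918 = 0.5795 → 57.95%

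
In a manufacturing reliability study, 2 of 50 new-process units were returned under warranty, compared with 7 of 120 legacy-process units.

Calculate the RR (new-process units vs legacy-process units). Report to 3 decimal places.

RR = 0.686

risk, new-process units = 2/50 = 0.04000
risk, legacy-process units = 7/120 = 0.05833
RR = 0.04000 / 0.05833 = 0.686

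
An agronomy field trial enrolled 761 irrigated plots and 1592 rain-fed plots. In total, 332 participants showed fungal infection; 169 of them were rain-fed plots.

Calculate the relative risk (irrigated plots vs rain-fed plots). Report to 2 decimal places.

2.02

irrigated plots with the outcome: 332 − 169 = 163
irrigated plots without the outcome: 761 − 163 = 598
rain-fed plots without the outcome: 1592 − 169 = 1423
risk, irrigated plots = 163/761 = 0.2142
risk, rain-fed plots = 169/1592 = 0.1062
RR = 0.2142 / 0.1062 = 2.02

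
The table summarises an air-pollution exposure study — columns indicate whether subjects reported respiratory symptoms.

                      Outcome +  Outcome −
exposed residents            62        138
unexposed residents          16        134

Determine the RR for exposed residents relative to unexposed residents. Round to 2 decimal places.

2.91

risk, exposed residents = 62/200 = 0.3100
risk, unexposed residents = 16/150 = 0.1067
RR = 0.3100 / 0.1067 = 2.91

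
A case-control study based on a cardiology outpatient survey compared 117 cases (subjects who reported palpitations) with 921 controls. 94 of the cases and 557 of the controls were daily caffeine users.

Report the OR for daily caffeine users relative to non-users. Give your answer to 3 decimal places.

OR = (94 × 364) / (557 × 23) = 34216/12811 ≈ 2.671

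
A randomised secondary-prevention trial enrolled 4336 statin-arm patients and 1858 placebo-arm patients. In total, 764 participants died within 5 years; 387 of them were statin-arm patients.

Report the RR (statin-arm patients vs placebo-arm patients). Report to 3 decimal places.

0.440

statin-arm patients without the outcome: 4336 − 387 = 3949
placebo-arm patients with the outcome: 764 − 387 = 377
placebo-arm patients without the outcome: 1858 − 377 = 1481
risk, statin-arm patients = 387/4336 = 0.0893
risk, placebo-arm patients = 377/1858 = 0.2029
RR = 0.0893 / 0.2029 = 0.440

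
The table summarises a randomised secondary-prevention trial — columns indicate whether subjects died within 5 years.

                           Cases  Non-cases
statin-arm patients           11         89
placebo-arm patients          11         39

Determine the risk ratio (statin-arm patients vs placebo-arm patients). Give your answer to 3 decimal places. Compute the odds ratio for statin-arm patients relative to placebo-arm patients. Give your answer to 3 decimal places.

RR = 0.500; OR = 0.438

risk, statin-arm patients = 11/100 = 0.1100
risk, placebo-arm patients = 11/50 = 0.2200
RR = 0.1100 / 0.2200 = 0.500
odds, statin-arm patients = 11/89 = 0.1236
odds, placebo-arm patients = 11/39 = 0.2821
OR = 0.1236 / 0.2821 = 0.438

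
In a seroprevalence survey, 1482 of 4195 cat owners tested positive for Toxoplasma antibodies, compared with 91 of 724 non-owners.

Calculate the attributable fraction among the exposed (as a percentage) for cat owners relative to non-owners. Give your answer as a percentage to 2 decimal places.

risk, cat owners = 1482/4195 = 0.3533
risk, non-owners = 91/724 = 0.1257
AR% = (0.3533 − 0.1257) / 0.3533 = 0.6442 → 64.42%

AR% = 64.42%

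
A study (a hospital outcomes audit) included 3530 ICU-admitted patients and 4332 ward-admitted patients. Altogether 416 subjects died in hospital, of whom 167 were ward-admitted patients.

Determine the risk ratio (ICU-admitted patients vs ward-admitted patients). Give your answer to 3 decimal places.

RR ≈ 1.830

ICU-admitted patients with the outcome: 416 − 167 = 249
ICU-admitted patients without the outcome: 3530 − 249 = 3281
ward-admitted patients without the outcome: 4332 − 167 = 4165
risk, ICU-admitted patients = 249/3530 = 0.07054
risk, ward-admitted patients = 167/4332 = 0.03855
RR = 0.07054 / 0.03855 = 1.830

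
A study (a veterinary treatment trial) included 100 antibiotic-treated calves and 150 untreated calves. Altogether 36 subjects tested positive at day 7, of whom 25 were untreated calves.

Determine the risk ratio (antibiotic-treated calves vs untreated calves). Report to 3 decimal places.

RR = 0.660

antibiotic-treated calves with the outcome: 36 − 25 = 11
antibiotic-treated calves without the outcome: 100 − 11 = 89
untreated calves without the outcome: 150 − 25 = 125
risk, antibiotic-treated calves = 11/100 = 0.1100
risk, untreated calves = 25/150 = 0.1667
RR = 0.1100 / 0.1667 = 0.660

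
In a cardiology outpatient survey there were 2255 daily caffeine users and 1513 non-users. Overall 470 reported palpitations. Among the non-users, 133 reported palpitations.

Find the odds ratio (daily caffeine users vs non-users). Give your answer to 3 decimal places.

1.823

daily caffeine users with the outcome: 470 − 133 = 337
daily caffeine users without the outcome: 2255 − 337 = 1918
non-users without the outcome: 1513 − 133 = 1380
OR = (337 × 1380) / (1918 × 133) = 465060/255094 ≈ 1.823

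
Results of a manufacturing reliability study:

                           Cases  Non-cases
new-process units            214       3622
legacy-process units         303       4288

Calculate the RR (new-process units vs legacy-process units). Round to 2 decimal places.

RR ≈ 0.85

risk, new-process units = 214/3836 = 0.0558
risk, legacy-process units = 303/4591 = 0.0660
RR = 0.0558 / 0.0660 = 0.85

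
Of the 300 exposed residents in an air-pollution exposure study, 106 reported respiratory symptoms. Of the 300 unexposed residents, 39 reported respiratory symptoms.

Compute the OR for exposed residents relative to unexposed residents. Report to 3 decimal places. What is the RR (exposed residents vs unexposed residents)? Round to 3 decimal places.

odds, exposed residents = 106/194 = 0.5464
odds, unexposed residents = 39/261 = 0.1494
OR = 0.5464 / 0.1494 = 3.657
risk, exposed residents = 106/300 = 0.3533
risk, unexposed residents = 39/300 = 0.1300
RR = 0.3533 / 0.1300 = 2.718

OR = 3.657; RR = 2.718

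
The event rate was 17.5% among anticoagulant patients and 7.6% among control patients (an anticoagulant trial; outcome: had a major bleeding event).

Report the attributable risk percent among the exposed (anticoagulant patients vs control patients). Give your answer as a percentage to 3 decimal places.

AR% = (0.1750 − 0.0760) / 0.1750 = 0.5657 → 56.571%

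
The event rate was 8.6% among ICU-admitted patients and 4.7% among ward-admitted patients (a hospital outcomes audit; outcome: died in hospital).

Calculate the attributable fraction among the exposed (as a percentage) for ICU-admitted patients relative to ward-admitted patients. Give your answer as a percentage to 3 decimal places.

AR% = (0.08600 − 0.04700) / 0.08600 = 0.4535 → 45.349%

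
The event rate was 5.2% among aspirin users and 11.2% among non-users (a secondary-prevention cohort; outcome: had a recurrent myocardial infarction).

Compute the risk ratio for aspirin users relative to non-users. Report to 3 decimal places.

RR = 0.0520 / 0.1120 = 0.464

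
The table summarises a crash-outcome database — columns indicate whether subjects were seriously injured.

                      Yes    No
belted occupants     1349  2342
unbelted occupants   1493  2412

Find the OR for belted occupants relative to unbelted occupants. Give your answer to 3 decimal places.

OR = (1349 × 2412) / (2342 × 1493) = 3253788/3496606 ≈ 0.931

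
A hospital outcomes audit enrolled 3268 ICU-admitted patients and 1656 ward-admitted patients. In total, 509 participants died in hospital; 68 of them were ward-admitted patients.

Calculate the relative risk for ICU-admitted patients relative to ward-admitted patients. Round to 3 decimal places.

3.286

ICU-admitted patients with the outcome: 509 − 68 = 441
ICU-admitted patients without the outcome: 3268 − 441 = 2827
ward-admitted patients without the outcome: 1656 − 68 = 1588
risk, ICU-admitted patients = 441/3268 = 0.13494
risk, ward-admitted patients = 68/1656 = 0.04106
RR = 0.13494 / 0.04106 = 3.286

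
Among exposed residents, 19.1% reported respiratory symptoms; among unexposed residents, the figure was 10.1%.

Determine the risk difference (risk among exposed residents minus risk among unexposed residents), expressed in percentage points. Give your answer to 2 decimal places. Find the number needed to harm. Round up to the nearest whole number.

risk difference = 0.1910 − 0.1010 = 0.0900 → 9.00 percentage points
absolute risk difference = 0.090000
1 / 0.090000 = 11.111 → round up → 12

RD = 9.00; NNH = 12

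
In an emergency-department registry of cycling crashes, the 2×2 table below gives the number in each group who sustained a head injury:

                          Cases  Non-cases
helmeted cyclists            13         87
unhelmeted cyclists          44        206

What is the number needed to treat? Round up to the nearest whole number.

risk, helmeted cyclists = 13/100 = 0.130000
risk, unhelmeted cyclists = 44/250 = 0.176000
absolute risk difference = 0.046000
1 / 0.046000 = 21.739 → round up → 22

NNT = 22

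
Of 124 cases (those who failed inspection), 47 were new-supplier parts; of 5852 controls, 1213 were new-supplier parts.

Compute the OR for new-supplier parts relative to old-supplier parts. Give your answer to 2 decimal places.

OR: 2.33

odds, new-supplier parts = 47/1213 = 0.03875
odds, old-supplier parts = 77/4639 = 0.01660
OR = 0.03875 / 0.01660 = 2.33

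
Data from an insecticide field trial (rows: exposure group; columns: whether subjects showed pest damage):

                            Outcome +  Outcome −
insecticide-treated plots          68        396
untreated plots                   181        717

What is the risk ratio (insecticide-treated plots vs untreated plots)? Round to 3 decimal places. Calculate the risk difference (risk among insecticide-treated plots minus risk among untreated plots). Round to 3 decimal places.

RR = 0.727; RD = -0.055

risk, insecticide-treated plots = 68/464 = 0.1466
risk, untreated plots = 181/898 = 0.2016
RR = 0.1466 / 0.2016 = 0.727
risk difference = 0.1466 − 0.2016 = -0.055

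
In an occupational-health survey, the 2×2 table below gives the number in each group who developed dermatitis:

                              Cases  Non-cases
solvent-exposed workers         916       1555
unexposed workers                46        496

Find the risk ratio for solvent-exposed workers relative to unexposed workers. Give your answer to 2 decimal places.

RR ≈ 4.37

risk, solvent-exposed workers = 916/2471 = 0.3707
risk, unexposed workers = 46/542 = 0.0849
RR = 0.3707 / 0.0849 = 4.37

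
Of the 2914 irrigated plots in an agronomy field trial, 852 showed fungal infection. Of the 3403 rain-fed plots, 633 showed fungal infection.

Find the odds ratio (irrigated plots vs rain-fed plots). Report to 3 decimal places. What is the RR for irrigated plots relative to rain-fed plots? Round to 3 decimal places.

OR = 1.808; RR = 1.572

OR = (852 × 2770) / (2062 × 633) = 2360040/1305246 ≈ 1.808
risk, irrigated plots = 852/2914 = 0.2924
risk, rain-fed plots = 633/3403 = 0.1860
RR = 0.2924 / 0.1860 = 1.572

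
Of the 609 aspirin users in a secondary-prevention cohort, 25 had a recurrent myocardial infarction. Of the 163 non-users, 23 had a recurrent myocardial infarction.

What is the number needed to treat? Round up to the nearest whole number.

risk, aspirin users = 25/609 = 0.041051
risk, non-users = 23/163 = 0.141104
absolute risk difference = 0.100053
1 / 0.100053 = 9.995 → round up → 10

10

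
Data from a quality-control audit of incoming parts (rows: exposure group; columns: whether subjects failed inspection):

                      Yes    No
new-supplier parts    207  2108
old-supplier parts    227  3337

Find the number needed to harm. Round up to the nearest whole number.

risk, new-supplier parts = 207/2315 = 0.089417
risk, old-supplier parts = 227/3564 = 0.063692
absolute risk difference = 0.025724
1 / 0.025724 = 38.874 → round up → 39

39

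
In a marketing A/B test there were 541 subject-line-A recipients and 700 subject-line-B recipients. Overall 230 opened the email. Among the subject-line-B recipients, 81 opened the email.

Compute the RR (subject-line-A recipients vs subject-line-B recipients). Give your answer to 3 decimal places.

RR = 2.380

subject-line-A recipients with the outcome: 230 − 81 = 149
subject-line-A recipients without the outcome: 541 − 149 = 392
subject-line-B recipients without the outcome: 700 − 81 = 619
risk, subject-line-A recipients = 149/541 = 0.2754
risk, subject-line-B recipients = 81/700 = 0.1157
RR = 0.2754 / 0.1157 = 2.380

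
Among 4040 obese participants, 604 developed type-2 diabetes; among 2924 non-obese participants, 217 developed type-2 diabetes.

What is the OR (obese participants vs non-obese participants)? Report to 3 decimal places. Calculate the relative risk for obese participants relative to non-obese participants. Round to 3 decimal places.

OR = 2.193; RR = 2.015

OR = (604 × 2707) / (3436 × 217) = 1635028/745612 ≈ 2.193
risk, obese participants = 604/4040 = 0.1495
risk, non-obese participants = 217/2924 = 0.0742
RR = 0.1495 / 0.0742 = 2.015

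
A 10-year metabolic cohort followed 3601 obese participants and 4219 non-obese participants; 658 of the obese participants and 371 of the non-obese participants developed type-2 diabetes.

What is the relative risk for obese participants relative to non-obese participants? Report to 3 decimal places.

risk, obese participants = 658/3601 = 0.1827
risk, non-obese participants = 371/4219 = 0.0879
RR = 0.1827 / 0.0879 = 2.078

2.078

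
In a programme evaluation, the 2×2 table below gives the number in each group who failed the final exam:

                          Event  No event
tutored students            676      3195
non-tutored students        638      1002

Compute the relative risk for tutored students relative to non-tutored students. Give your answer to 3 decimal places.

risk, tutored students = 676/3871 = 0.1746
risk, non-tutored students = 638/1640 = 0.3890
RR = 0.1746 / 0.3890 = 0.449

RR ≈ 0.449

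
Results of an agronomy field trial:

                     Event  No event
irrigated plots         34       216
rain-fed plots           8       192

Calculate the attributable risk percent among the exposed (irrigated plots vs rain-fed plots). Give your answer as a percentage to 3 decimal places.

risk, irrigated plots = 34/250 = 0.13600
risk, rain-fed plots = 8/200 = 0.04000
AR% = (0.13600 − 0.04000) / 0.13600 = 0.7059 → 70.588%

AR% = 70.588%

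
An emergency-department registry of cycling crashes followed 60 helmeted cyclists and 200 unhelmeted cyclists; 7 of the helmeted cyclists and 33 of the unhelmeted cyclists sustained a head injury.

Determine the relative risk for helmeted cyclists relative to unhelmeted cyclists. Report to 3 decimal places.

RR = 0.707

risk, helmeted cyclists = 7/60 = 0.1167
risk, unhelmeted cyclists = 33/200 = 0.1650
RR = 0.1167 / 0.1650 = 0.707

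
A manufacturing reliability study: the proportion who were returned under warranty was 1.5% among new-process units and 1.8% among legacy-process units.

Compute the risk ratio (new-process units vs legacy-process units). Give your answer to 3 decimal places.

RR = 0.01500 / 0.01800 = 0.833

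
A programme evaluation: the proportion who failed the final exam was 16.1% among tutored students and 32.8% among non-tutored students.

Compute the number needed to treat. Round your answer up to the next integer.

NNT = 6

absolute risk difference = 0.167000
1 / 0.167000 = 5.988 → round up → 6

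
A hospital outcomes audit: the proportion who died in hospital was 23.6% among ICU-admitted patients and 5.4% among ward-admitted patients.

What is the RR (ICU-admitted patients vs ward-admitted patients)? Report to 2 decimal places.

RR = 0.2360 / 0.0540 = 4.37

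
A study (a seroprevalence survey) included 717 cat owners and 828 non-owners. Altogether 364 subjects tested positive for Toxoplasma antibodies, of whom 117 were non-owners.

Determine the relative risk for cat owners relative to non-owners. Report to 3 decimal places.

2.438

cat owners with the outcome: 364 − 117 = 247
cat owners without the outcome: 717 − 247 = 470
non-owners without the outcome: 828 − 117 = 711
risk, cat owners = 247/717 = 0.3445
risk, non-owners = 117/828 = 0.1413
RR = 0.3445 / 0.1413 = 2.438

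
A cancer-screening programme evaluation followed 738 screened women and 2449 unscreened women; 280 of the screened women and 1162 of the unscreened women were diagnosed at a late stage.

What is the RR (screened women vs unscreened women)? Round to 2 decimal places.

RR = 0.80

risk, screened women = 280/738 = 0.3794
risk, unscreened women = 1162/2449 = 0.4745
RR = 0.3794 / 0.4745 = 0.80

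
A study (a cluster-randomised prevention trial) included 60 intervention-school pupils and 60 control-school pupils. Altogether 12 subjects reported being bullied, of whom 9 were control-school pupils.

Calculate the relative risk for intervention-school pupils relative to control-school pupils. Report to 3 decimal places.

intervention-school pupils with the outcome: 12 − 9 = 3
intervention-school pupils without the outcome: 60 − 3 = 57
control-school pupils without the outcome: 60 − 9 = 51
risk, intervention-school pupils = 3/60 = 0.0500
risk, control-school pupils = 9/60 = 0.1500
RR = 0.0500 / 0.1500 = 0.333

RR ≈ 0.333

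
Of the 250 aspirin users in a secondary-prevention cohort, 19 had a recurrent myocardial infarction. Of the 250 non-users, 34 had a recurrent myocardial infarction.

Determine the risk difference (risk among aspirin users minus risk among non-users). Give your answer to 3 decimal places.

risk, aspirin users = 19/250 = 0.0760
risk, non-users = 34/250 = 0.1360
risk difference = 0.0760 − 0.1360 = -0.060

-0.060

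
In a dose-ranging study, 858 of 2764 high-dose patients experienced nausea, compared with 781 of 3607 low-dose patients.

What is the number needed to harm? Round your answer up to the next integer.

11

risk, high-dose patients = 858/2764 = 0.310420
risk, low-dose patients = 781/3607 = 0.216523
absolute risk difference = 0.093896
1 / 0.093896 = 10.650 → round up → 11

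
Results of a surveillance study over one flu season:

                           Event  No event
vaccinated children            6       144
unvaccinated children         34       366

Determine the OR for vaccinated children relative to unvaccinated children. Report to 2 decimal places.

OR = (6 × 366) / (144 × 34) = 2196/4896 ≈ 0.45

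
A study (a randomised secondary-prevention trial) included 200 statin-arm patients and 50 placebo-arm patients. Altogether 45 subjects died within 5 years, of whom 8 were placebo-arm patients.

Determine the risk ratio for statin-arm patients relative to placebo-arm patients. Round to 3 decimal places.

statin-arm patients with the outcome: 45 − 8 = 37
statin-arm patients without the outcome: 200 − 37 = 163
placebo-arm patients without the outcome: 50 − 8 = 42
risk, statin-arm patients = 37/200 = 0.1850
risk, placebo-arm patients = 8/50 = 0.1600
RR = 0.1850 / 0.1600 = 1.156

RR ≈ 1.156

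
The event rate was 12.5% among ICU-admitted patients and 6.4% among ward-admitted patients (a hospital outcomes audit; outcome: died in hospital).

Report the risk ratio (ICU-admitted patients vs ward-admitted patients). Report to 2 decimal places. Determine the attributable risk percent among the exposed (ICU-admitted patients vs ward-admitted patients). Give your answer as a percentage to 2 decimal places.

RR = 0.1250 / 0.0640 = 1.95
AR% = (0.1250 − 0.0640) / 0.1250 = 0.4880 → 48.80%

RR = 1.95; AR% = 48.80%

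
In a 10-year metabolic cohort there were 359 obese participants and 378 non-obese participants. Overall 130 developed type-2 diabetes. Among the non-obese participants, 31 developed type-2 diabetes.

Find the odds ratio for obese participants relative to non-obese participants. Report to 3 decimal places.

obese participants with the outcome: 130 − 31 = 99
obese participants without the outcome: 359 − 99 = 260
non-obese participants without the outcome: 378 − 31 = 347
OR = (99 × 347) / (260 × 31) = 34353/8060 ≈ 4.262

4.262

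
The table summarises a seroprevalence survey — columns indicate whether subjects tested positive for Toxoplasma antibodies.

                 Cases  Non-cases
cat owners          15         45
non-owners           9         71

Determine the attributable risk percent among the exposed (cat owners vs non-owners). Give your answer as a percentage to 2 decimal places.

risk, cat owners = 15/60 = 0.2500
risk, non-owners = 9/80 = 0.1125
AR% = (0.2500 − 0.1125) / 0.2500 = 0.5500 → 55.00%

AR% = 55.00%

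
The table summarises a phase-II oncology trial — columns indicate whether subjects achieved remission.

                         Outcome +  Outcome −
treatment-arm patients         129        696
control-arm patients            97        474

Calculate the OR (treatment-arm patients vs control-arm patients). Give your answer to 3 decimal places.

0.906

odds, treatment-arm patients = 129/696 = 0.1853
odds, control-arm patients = 97/474 = 0.2046
OR = 0.1853 / 0.2046 = 0.906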